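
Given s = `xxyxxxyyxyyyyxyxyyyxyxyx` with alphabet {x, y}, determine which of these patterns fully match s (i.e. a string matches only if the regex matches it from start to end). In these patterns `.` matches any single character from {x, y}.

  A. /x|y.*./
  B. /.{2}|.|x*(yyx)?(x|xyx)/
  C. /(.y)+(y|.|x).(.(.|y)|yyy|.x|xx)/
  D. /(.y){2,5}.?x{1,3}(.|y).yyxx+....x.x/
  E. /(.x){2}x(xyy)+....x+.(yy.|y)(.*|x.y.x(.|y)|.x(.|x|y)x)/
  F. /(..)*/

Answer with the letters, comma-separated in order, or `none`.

E, F

A → no match
B → no match
C → no match
D → no match
E → match
F → match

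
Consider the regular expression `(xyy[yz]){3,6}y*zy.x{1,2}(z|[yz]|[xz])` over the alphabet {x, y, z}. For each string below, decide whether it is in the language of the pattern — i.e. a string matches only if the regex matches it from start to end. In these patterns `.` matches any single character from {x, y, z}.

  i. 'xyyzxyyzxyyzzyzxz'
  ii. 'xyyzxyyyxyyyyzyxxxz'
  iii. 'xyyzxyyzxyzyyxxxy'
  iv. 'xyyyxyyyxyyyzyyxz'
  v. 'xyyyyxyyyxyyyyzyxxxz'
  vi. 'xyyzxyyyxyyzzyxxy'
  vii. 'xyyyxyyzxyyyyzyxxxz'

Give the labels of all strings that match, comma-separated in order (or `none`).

i → match
ii → match
iii → no match
iv → match
v → no match
vi → match
vii → match

i, ii, iv, vi, vii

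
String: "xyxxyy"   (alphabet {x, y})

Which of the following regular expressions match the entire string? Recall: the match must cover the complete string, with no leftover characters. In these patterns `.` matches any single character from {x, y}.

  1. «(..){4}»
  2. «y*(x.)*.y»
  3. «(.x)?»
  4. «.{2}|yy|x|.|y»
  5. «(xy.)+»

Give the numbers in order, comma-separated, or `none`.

1 → no match
2 → match
3 → no match
4 → no match
5 → match

2, 5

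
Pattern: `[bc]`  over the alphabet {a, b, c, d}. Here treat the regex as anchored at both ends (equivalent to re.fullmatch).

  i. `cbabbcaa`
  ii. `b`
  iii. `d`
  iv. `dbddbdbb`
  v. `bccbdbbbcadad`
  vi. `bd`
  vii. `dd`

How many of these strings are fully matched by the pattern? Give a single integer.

i → no match
ii → match
iii → no match
iv → no match
v → no match
vi → no match
vii → no match
Total matched: 1

1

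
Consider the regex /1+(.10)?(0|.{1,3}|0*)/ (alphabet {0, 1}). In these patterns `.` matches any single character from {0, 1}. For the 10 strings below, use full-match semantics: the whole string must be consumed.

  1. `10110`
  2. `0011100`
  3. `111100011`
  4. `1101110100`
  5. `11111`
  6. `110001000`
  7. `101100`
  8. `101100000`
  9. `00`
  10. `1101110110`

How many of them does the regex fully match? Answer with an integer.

1

1 → no match
2 → no match — must start with `1`
3 → no match
4 → no match
5 → match
6 → no match
7 → no match
8 → no match
9 → no match — must start with `1`
10 → no match
Total matched: 1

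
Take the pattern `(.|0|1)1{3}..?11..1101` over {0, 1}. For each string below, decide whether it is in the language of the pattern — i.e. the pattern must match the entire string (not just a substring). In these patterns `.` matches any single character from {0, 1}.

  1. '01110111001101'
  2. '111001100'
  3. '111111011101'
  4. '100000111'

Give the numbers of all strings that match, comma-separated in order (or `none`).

1 → match
2 → no match — must end with '1101'
3 → no match
4 → no match — must end with '1101'

1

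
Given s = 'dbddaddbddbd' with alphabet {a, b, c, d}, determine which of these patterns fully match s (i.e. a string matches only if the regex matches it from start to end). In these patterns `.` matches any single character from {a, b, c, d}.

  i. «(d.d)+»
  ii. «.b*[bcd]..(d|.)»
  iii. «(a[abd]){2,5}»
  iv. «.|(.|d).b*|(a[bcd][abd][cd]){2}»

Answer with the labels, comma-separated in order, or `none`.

i

i → match
ii → no match
iii → no match — must start with 'a'
iv → no match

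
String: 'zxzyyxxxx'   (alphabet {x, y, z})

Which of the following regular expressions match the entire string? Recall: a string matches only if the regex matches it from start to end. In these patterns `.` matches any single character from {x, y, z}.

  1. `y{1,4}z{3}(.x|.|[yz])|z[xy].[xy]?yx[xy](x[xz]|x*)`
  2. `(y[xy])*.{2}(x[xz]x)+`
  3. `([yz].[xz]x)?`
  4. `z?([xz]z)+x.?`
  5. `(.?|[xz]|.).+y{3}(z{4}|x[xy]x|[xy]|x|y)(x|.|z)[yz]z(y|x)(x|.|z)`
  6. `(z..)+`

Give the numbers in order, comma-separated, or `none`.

1

1 → match
2 → no match
3 → no match
4 → no match
5 → no match
6 → no match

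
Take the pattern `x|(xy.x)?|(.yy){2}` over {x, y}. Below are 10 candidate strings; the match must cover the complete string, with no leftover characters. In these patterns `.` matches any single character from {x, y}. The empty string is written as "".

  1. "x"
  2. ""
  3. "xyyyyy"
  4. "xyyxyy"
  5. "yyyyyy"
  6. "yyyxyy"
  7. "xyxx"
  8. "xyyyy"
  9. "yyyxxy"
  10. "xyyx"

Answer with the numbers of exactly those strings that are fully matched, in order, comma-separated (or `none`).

1, 2, 3, 4, 5, 6, 7, 10

1. "x" → match
2. "" → match
3. "xyyyyy" → match
4. "xyyxyy" → match
5. "yyyyyy" → match
6. "yyyxyy" → match
7. "xyxx" → match
8. "xyyyy" → no match
9. "yyyxxy" → no match
10. "xyyx" → match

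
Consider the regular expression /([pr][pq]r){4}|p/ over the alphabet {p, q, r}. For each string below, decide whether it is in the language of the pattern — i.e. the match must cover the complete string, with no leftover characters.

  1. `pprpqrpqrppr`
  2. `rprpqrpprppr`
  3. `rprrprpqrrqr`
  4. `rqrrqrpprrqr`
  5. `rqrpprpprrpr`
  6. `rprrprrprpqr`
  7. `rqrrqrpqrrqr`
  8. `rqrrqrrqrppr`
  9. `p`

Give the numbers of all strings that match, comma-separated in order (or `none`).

1 → match
2 → match
3 → match
4 → match
5 → match
6 → match
7 → match
8 → match
9 → match

1, 2, 3, 4, 5, 6, 7, 8, 9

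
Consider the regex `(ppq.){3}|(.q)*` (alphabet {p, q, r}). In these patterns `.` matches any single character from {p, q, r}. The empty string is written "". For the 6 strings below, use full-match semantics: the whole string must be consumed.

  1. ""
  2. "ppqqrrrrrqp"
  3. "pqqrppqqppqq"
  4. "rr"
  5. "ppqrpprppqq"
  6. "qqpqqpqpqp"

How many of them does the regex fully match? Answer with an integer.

1

1 → match
2 → no match
3 → no match
4 → no match
5 → no match
6 → no match
Total matched: 1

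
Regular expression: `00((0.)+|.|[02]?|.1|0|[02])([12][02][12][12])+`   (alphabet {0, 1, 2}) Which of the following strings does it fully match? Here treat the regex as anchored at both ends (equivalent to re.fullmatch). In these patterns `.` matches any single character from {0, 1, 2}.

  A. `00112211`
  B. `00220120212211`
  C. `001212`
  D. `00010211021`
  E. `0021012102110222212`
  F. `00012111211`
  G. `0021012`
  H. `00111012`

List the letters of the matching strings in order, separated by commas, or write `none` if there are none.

A. `00112211` → match
B → no match
C. `001212` → match
D. `00010211021` → match
E → match
F. `00012111211` → match
G. `0021012` → match
H. `00111012` → match

A, C, D, E, F, G, H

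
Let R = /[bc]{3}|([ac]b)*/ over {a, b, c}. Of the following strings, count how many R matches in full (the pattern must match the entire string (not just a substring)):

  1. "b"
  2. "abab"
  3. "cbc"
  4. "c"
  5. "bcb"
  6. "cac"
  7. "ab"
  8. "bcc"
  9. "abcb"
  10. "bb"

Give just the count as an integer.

1 → no match
2 → match
3 → match
4 → no match
5 → match
6 → no match
7 → match
8 → match
9 → match
10 → no match
Total matched: 6

6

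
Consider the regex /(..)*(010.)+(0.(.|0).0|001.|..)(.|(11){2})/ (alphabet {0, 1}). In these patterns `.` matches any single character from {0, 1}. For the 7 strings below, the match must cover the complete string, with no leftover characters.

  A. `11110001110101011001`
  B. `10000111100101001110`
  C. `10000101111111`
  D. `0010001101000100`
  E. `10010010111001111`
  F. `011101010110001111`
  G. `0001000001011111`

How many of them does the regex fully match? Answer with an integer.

2

A → match
B → no match
C → match
D → no match
E → no match
F → no match
G → no match
Total matched: 2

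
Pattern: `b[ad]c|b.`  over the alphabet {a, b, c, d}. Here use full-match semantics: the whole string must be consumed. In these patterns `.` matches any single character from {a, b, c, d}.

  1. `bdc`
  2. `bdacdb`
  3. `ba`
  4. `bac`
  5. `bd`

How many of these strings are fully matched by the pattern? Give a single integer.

4

1 → match
2 → no match
3 → match
4 → match
5 → match
Total matched: 4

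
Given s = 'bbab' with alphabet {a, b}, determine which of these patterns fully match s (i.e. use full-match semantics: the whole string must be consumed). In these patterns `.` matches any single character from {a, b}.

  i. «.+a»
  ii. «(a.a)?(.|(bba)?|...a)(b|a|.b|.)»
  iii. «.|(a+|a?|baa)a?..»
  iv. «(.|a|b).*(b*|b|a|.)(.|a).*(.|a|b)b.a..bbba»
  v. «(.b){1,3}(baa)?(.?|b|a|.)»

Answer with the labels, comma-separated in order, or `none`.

i → no match — must end with 'a'
ii → match
iii → no match
iv → no match — must end with 'bbba'
v → match

ii, v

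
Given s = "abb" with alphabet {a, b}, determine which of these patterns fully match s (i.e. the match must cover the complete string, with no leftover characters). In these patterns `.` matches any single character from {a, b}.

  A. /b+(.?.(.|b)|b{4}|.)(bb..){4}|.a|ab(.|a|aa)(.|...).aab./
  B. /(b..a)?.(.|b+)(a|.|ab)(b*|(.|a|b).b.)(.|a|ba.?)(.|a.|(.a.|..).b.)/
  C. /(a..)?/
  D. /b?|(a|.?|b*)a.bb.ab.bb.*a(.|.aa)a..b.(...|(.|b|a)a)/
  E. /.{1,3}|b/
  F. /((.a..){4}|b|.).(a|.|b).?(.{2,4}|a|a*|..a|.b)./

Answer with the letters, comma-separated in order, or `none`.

A → no match
B → no match
C → match
D → no match
E → match
F → no match

C, E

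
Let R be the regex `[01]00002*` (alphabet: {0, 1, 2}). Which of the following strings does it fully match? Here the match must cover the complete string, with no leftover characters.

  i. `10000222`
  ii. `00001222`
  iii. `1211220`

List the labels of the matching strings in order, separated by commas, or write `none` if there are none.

i

i → match
ii → no match
iii → no match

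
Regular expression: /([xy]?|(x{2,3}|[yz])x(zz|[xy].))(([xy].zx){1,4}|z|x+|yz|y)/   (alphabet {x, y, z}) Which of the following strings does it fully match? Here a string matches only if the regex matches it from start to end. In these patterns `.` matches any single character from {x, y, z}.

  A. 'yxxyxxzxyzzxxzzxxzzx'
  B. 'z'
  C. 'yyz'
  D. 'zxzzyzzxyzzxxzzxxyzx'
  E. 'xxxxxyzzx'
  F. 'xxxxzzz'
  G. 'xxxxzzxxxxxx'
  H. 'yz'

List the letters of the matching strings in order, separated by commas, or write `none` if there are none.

A, B, C, D, E, F, G, H

A → match
B → match
C → match
D → match
E → match
F → match
G → match
H → match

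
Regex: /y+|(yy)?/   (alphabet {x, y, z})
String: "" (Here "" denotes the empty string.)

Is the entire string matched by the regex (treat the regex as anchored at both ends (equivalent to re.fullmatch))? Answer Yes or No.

Yes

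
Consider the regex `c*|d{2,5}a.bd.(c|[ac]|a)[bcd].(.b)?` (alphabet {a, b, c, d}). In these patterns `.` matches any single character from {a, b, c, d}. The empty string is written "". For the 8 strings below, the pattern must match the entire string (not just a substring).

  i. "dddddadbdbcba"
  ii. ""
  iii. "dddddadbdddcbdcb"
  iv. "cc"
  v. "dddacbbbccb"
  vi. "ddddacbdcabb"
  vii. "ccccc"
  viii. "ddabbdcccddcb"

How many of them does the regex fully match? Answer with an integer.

i → match
ii. "" → match
iii → no match
iv. "cc" → match
v. "dddacbbbccb" → no match
vi. "ddddacbdcabb" → match
vii. "ccccc" → match
viii → no match
Total matched: 5

5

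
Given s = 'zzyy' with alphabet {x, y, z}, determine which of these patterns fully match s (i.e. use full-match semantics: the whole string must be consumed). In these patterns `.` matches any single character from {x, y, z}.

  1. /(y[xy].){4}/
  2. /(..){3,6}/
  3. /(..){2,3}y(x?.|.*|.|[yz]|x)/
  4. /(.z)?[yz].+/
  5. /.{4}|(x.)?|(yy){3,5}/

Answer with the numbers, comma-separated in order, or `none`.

4, 5

1 → no match — must start with 'y'
2 → no match
3 → no match
4 → match
5 → match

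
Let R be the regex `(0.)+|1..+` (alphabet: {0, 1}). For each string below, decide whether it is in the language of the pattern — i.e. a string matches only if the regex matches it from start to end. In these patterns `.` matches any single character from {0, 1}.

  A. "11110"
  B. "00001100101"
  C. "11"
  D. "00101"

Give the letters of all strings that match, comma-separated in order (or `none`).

A → match
B → no match
C → no match
D → no match

A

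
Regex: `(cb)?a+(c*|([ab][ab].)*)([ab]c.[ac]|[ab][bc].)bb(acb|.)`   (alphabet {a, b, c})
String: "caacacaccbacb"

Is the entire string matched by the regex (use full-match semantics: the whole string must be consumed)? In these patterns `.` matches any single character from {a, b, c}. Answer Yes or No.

No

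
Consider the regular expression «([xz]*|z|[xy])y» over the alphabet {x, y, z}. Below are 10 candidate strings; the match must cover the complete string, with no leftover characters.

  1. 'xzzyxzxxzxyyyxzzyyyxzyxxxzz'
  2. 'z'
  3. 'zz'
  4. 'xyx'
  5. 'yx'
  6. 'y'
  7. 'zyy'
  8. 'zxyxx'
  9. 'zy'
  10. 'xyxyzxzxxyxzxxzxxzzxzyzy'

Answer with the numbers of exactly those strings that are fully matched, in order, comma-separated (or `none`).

6, 9

1 → no match — must end with 'y'
2 → no match — must end with 'y'
3 → no match — must end with 'y'
4 → no match — must end with 'y'
5 → no match — must end with 'y'
6 → match
7 → no match
8 → no match — must end with 'y'
9 → match
10 → no match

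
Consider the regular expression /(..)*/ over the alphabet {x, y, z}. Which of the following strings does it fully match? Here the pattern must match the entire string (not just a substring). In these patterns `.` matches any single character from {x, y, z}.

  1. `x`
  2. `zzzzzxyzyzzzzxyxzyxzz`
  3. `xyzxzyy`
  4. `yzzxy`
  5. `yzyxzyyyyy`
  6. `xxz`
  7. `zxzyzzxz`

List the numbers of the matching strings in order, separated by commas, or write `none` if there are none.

5, 7

1 → no match
2 → no match
3 → no match
4 → no match
5 → match
6 → no match
7 → match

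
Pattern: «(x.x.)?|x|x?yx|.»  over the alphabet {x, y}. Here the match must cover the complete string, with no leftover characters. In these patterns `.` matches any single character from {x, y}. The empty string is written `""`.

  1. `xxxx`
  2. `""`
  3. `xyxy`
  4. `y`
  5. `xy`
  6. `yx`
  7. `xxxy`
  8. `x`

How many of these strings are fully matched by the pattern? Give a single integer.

1. `xxxx` → match
2. `""` → match
3. `xyxy` → match
4. `y` → match
5. `xy` → no match
6. `yx` → match
7. `xxxy` → match
8. `x` → match
Total matched: 7

7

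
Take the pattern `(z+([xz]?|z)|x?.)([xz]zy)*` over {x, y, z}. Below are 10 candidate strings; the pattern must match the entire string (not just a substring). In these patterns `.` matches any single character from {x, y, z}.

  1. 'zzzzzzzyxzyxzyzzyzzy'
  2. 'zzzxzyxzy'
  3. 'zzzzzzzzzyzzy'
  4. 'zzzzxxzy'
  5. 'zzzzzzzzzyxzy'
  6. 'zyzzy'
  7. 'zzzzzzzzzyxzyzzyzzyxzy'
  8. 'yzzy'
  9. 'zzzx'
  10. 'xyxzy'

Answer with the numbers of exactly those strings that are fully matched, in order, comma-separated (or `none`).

1, 2, 3, 4, 5, 7, 8, 9, 10

1 → match
2 → match
3 → match
4 → match
5 → match
6 → no match
7 → match
8 → match
9 → match
10 → match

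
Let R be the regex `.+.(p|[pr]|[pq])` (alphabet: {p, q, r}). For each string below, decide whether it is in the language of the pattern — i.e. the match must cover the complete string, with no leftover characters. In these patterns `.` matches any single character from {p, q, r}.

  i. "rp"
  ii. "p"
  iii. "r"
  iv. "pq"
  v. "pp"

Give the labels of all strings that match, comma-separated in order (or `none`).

none

i → no match
ii → no match
iii → no match
iv → no match
v → no match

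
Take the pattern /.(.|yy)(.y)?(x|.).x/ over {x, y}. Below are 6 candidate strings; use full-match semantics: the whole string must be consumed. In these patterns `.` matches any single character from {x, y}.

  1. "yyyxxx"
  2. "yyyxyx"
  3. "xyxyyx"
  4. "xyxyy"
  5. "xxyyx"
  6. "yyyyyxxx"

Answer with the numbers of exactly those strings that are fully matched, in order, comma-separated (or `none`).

1 → match
2 → match
3 → no match
4 → no match — must end with "x"
5 → match
6 → match

1, 2, 5, 6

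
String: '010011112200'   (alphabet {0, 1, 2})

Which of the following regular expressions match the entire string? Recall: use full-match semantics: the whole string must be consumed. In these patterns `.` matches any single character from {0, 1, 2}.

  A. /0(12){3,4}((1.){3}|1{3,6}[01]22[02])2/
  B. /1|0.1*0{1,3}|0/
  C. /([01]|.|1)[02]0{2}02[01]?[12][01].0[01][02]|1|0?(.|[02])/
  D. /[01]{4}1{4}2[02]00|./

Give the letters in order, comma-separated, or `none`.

A → no match — must start with '012'
B → no match
C → no match
D → match

D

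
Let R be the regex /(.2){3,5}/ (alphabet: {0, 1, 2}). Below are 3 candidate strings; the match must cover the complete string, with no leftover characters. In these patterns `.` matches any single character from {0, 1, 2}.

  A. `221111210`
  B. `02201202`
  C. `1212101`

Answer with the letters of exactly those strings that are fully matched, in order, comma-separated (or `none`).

none

A → no match — must end with `2`
B → no match
C → no match — must end with `2`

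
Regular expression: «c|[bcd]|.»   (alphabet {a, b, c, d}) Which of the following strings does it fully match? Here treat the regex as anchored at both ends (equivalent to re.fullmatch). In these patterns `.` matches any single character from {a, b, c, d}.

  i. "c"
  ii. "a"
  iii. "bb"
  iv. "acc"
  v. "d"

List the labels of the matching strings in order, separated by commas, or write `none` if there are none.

i, ii, v

i → match
ii → match
iii → no match
iv → no match
v → match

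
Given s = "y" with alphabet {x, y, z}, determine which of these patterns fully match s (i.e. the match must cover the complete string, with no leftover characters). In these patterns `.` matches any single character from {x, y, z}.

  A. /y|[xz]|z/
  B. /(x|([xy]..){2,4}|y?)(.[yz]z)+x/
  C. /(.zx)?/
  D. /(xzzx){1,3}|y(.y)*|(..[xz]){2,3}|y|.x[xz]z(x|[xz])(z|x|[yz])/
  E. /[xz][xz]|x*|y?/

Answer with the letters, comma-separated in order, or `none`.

A → match
B → no match — must end with "zx"
C → no match
D → match
E → match

A, D, E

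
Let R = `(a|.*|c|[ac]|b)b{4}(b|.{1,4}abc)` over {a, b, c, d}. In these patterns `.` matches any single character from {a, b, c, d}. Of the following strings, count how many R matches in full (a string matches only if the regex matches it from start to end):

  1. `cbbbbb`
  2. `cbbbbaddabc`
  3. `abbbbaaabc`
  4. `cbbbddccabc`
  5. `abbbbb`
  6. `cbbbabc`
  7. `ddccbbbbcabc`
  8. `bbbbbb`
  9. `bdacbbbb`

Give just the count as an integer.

6

1. `cbbbbb` → match
2. `cbbbbaddabc` → match
3. `abbbbaaabc` → match
4. `cbbbddccabc` → no match
5. `abbbbb` → match
6. `cbbbabc` → no match
7. `ddccbbbbcabc` → match
8. `bbbbbb` → match
9. `bdacbbbb` → no match
Total matched: 6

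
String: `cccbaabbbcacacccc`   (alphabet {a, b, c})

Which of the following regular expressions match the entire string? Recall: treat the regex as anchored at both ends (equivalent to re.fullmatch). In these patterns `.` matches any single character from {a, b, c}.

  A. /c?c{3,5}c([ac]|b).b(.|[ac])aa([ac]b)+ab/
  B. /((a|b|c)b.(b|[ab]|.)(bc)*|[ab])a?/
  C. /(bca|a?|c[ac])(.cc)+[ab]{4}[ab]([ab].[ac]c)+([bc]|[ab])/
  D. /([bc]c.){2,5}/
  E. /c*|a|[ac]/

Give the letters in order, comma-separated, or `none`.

C

A → no match — must end with `bab`
B → no match
C → match
D → no match
E → no match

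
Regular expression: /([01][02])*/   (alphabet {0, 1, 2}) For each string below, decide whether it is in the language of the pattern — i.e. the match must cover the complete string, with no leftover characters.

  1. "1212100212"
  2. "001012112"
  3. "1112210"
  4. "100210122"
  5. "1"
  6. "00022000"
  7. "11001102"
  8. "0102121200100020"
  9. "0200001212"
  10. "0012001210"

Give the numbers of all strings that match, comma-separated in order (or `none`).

1. "1212100212" → match
2. "001012112" → no match
3. "1112210" → no match
4. "100210122" → no match
5. "1" → no match
6. "00022000" → no match
7. "11001102" → no match
8 → no match
9. "0200001212" → match
10. "0012001210" → match

1, 9, 10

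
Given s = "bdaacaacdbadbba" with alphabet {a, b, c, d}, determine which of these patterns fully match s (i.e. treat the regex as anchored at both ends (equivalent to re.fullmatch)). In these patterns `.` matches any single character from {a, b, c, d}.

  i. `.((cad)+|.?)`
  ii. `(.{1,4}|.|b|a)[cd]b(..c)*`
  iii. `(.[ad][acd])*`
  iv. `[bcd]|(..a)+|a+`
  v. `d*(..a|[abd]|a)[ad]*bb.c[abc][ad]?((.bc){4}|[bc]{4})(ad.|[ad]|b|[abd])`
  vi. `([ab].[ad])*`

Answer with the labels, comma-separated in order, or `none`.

i → no match
ii → no match
iii → no match
iv → no match
v → no match
vi → match

vi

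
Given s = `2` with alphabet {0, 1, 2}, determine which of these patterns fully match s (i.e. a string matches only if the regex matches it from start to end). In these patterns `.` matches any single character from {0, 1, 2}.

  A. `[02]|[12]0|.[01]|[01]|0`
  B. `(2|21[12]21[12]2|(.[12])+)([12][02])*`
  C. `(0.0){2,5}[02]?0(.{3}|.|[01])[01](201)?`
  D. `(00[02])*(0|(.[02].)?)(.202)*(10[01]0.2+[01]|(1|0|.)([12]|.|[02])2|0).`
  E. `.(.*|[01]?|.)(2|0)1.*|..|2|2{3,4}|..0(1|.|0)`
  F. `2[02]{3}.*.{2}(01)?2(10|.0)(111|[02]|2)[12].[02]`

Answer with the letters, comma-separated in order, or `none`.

A, B, E

A → match
B → match
C → no match — must start with `0`
D → no match
E → match
F → no match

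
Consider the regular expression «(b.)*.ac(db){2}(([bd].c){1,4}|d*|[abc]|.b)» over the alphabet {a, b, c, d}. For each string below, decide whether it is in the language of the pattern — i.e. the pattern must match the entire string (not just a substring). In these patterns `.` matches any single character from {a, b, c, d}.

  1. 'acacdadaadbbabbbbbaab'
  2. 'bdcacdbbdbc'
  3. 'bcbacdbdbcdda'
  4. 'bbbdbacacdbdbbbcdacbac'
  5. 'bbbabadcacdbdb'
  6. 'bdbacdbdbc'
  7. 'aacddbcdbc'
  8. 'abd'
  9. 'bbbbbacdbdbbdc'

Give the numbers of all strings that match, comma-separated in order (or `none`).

4, 6, 9

1 → no match
2 → no match
3 → no match
4 → match
5 → no match
6 → match
7 → no match
8 → no match
9 → match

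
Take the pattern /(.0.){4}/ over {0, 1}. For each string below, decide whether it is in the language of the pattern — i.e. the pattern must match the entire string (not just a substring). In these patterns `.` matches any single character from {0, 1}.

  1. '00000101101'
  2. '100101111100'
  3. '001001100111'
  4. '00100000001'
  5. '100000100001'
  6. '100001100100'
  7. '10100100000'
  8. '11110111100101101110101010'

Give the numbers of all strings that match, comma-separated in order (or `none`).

5, 6

1 → no match
2 → no match
3 → no match
4 → no match
5 → match
6 → match
7 → no match
8 → no match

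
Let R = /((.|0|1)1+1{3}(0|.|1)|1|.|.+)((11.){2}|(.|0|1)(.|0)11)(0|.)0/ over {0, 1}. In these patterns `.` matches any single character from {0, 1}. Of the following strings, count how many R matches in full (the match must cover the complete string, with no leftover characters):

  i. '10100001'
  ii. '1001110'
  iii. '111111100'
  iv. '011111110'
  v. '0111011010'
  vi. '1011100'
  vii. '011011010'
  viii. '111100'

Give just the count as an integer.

i → no match — must end with '0'
ii → match
iii → match
iv → match
v → match
vi → match
vii → match
viii → no match
Total matched: 6

6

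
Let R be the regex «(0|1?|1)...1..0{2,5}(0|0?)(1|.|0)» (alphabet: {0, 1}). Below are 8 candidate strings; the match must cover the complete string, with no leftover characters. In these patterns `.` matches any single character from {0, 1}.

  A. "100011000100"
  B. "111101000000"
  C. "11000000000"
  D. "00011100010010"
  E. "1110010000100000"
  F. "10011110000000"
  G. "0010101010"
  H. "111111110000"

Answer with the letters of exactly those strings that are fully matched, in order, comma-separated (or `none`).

A → no match
B → match
C → no match
D → no match
E → no match
F → match
G → no match
H → no match

B, F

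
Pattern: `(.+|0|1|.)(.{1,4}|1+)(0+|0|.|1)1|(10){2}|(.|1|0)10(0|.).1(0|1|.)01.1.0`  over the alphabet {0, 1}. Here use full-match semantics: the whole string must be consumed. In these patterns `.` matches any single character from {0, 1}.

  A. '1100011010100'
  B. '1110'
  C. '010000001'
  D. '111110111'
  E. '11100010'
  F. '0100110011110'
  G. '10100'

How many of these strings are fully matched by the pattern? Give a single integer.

4

A → match
B → no match
C → match
D → match
E → no match
F → match
G → no match
Total matched: 4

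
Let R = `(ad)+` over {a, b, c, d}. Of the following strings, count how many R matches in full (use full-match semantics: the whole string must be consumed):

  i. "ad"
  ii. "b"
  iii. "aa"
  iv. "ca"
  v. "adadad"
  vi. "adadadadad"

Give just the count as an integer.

3

i → match
ii → no match — must start with "ad"
iii → no match — must start with "ad"
iv → no match — must start with "ad"
v → match
vi → match
Total matched: 3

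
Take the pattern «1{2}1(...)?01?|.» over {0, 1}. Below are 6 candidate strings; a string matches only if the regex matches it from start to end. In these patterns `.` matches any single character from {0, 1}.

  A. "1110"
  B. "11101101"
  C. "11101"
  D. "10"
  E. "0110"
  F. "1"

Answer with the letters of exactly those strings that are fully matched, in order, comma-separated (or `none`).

A, B, C, F

A → match
B → match
C → match
D → no match
E → no match
F → match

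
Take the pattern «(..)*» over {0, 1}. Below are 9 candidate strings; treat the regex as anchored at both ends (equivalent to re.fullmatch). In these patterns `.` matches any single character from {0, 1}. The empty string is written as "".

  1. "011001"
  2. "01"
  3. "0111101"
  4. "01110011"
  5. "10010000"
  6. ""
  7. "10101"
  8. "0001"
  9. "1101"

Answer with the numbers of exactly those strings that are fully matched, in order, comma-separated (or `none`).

1, 2, 4, 5, 6, 8, 9

1 → match
2 → match
3 → no match
4 → match
5 → match
6 → match
7 → no match
8 → match
9 → match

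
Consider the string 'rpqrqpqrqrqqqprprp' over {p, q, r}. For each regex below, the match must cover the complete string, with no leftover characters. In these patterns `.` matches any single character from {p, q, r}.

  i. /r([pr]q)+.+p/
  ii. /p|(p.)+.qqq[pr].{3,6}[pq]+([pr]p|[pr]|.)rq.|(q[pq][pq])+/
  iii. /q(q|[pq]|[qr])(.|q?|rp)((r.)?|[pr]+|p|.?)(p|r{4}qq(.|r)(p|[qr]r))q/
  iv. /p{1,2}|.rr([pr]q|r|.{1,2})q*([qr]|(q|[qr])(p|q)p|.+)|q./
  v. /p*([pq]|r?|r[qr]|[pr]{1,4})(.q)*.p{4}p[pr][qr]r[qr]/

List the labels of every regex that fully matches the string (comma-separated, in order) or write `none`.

i → match
ii → no match
iii → no match — must start with 'q'
iv → no match
v → no match

i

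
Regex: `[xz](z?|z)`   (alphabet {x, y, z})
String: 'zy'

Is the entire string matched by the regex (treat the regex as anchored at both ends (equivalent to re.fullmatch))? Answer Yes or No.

No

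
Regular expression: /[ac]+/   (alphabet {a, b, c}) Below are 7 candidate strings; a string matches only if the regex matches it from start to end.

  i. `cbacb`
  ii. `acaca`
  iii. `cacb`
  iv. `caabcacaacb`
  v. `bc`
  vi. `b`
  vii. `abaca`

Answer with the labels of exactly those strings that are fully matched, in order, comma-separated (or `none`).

i → no match
ii → match
iii → no match
iv → no match
v → no match
vi → no match
vii → no match

ii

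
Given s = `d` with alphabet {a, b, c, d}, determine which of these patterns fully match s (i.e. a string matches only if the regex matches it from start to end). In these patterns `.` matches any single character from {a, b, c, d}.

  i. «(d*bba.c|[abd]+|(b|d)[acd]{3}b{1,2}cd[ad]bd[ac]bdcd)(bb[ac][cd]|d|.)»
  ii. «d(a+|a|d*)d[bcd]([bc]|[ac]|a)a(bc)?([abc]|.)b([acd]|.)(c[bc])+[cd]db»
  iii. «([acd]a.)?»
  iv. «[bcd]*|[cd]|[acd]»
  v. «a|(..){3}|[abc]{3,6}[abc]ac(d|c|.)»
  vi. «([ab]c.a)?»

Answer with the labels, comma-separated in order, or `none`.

iv

i → no match
ii → no match — must end with `db`
iii → no match
iv → match
v → no match
vi → no match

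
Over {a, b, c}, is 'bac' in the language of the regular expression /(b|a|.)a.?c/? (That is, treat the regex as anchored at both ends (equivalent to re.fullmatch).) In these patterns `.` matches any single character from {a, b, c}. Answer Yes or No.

Yes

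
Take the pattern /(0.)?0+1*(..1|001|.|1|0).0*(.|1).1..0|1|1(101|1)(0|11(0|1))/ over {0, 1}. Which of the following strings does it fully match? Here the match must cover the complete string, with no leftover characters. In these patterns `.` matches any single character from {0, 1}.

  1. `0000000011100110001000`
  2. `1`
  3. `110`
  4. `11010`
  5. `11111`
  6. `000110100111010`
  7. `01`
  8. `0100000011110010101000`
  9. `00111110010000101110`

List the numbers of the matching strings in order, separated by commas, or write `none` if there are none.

1 → match
2 → match
3 → match
4 → match
5 → match
6 → match
7 → no match
8 → match
9 → match

1, 2, 3, 4, 5, 6, 8, 9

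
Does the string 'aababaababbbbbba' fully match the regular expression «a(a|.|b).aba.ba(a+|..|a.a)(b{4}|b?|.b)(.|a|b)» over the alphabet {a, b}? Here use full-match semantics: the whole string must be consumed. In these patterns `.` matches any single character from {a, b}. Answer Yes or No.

Yes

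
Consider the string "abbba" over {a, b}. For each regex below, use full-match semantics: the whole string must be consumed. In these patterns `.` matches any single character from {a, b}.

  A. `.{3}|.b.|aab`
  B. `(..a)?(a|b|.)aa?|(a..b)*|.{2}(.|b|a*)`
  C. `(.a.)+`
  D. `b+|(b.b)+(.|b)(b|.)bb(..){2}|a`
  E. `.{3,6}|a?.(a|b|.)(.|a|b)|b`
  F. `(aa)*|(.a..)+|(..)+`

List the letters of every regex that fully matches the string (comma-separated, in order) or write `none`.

E

A → no match
B → no match
C → no match
D → no match
E → match
F → no match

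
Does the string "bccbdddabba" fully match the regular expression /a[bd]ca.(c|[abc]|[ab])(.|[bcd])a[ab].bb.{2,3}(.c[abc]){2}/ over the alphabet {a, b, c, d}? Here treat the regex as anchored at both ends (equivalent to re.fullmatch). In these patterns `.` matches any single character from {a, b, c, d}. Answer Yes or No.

Every match must start with "a", but "bccbdddabba" does not.

No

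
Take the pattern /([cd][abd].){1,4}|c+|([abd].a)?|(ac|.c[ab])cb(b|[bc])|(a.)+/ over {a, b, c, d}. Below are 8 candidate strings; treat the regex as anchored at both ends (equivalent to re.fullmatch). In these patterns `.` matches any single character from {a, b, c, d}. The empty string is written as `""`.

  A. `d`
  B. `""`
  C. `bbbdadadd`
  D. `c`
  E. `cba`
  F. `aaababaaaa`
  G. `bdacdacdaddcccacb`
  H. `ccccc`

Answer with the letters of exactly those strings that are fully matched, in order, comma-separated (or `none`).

B, D, E, F, H

A. `d` → no match
B. `""` → match
C. `bbbdadadd` → no match
D. `c` → match
E. `cba` → match
F. `aaababaaaa` → match
G → no match
H. `ccccc` → match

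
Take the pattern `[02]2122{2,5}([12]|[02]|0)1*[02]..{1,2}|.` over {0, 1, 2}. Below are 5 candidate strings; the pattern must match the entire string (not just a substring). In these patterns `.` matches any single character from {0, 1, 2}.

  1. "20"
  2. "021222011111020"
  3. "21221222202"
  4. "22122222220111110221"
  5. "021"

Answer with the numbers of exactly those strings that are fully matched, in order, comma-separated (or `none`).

2

1. "20" → no match
2 → match
3. "21221222202" → no match
4 → no match
5. "021" → no match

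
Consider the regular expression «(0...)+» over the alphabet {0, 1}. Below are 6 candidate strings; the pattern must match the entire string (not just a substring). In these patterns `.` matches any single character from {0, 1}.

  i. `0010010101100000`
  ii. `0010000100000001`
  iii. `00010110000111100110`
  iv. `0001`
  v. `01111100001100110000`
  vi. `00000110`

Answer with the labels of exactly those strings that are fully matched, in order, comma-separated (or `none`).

i → match
ii → match
iii → no match
iv → match
v → no match
vi → match

i, ii, iv, vi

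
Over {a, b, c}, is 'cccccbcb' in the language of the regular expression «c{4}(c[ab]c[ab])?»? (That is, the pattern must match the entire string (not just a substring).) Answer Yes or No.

Yes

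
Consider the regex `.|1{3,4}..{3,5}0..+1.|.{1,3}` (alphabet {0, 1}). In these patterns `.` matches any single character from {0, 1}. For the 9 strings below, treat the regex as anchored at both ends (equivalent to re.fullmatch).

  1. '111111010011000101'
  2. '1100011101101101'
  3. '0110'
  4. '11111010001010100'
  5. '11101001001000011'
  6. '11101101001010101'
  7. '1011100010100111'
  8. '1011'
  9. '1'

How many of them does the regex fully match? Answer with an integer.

1 → no match
2 → no match
3. '0110' → no match
4 → no match
5 → match
6 → no match
7 → no match
8. '1011' → no match
9. '1' → match
Total matched: 2

2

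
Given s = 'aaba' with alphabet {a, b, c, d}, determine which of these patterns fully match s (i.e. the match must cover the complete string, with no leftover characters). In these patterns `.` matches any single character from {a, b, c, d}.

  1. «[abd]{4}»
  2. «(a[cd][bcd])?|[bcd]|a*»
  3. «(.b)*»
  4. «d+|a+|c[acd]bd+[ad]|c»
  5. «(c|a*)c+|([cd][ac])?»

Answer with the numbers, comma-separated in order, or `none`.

1

1 → match
2 → no match
3 → no match
4 → no match
5 → no match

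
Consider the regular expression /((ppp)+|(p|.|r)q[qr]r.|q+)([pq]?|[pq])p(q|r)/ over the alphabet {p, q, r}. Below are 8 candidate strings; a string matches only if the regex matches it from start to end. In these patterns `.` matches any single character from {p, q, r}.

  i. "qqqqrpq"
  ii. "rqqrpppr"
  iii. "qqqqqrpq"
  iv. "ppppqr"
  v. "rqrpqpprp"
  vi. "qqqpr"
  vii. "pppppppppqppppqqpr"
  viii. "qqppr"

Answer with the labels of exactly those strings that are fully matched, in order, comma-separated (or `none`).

ii, vi, viii

i → no match
ii → match
iii → no match
iv → no match
v → no match
vi → match
vii → no match
viii → match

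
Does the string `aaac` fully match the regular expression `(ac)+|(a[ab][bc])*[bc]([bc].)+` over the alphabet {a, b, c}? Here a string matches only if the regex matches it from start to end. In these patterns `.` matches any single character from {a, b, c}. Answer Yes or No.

No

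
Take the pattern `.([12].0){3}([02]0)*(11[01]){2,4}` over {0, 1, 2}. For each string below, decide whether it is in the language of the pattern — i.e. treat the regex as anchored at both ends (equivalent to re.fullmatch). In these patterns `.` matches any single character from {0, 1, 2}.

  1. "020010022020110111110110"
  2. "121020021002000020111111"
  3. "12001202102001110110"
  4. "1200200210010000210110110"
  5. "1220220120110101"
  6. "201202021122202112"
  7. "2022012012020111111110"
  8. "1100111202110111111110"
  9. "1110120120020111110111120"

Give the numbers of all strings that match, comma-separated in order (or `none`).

1 → match
2 → no match
3 → no match
4 → no match
5 → no match
6 → no match
7 → no match
8 → no match
9 → no match

1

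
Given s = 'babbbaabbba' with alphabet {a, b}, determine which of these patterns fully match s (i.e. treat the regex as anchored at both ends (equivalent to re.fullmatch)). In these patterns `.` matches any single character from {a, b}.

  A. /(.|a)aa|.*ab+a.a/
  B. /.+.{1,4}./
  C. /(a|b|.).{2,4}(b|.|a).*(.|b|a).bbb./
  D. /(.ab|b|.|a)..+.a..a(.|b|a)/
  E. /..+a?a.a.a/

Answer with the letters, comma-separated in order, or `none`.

B, C

A → no match
B → match
C → match
D → no match
E → no match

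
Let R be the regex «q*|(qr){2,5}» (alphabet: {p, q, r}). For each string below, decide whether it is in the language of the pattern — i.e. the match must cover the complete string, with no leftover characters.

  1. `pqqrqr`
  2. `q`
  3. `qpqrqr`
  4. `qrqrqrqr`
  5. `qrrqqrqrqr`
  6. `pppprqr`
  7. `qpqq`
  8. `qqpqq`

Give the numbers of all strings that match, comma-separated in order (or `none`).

2, 4

1 → no match
2 → match
3 → no match
4 → match
5 → no match
6 → no match
7 → no match
8 → no match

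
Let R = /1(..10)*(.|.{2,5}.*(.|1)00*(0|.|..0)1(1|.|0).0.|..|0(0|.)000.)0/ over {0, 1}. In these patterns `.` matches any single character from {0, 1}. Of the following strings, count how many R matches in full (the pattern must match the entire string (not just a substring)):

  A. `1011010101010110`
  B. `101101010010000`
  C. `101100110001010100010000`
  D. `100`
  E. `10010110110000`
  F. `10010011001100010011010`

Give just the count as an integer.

A → match
B → no match
C → match
D → match
E → match
F → match
Total matched: 5

5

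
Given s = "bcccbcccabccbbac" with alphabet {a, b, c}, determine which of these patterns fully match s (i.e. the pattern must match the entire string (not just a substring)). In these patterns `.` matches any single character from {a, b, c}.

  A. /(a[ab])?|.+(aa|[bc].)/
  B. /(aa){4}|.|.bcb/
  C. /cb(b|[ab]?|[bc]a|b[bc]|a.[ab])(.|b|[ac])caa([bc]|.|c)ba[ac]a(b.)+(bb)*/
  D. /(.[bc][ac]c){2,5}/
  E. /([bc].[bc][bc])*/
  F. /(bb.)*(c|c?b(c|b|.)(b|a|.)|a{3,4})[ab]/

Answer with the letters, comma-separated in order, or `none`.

A → no match
B → no match
C → no match — must start with "cb"
D → match
E → no match
F → no match

D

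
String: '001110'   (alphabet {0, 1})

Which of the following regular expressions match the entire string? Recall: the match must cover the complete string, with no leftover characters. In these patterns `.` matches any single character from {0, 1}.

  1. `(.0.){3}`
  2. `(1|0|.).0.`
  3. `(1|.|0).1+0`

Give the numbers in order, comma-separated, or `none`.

1 → no match
2 → no match
3 → match

3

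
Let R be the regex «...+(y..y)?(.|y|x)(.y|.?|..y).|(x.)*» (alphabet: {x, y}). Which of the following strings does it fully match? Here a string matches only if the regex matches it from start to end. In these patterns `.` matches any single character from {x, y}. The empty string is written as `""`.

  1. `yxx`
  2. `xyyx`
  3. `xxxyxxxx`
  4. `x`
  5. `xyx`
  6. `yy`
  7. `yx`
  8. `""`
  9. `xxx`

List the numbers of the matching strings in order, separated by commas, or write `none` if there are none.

3, 8

1 → no match
2 → no match
3 → match
4 → no match
5 → no match
6 → no match
7 → no match
8 → match
9 → no match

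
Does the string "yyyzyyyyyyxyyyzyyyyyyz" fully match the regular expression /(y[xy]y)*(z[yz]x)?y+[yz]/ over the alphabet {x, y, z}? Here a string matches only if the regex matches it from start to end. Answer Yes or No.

No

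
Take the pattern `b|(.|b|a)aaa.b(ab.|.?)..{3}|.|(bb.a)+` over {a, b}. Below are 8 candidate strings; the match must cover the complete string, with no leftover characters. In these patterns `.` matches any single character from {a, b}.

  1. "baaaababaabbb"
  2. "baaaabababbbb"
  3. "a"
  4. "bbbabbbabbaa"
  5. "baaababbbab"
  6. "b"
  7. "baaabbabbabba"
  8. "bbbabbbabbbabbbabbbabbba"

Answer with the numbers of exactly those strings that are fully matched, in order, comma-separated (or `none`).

1, 2, 3, 4, 6, 7, 8

1 → match
2 → match
3 → match
4 → match
5 → no match
6 → match
7 → match
8 → match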